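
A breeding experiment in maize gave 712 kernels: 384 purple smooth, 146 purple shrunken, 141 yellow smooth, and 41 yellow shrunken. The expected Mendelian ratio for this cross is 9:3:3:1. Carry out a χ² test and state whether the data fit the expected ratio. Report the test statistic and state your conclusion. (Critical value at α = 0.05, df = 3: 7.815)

2.547; consistent

The 9:3:3:1 ratio has 16 parts, so with N = 712 the expected counts are:
  purple smooth: 712 × 9/16 = 400.5
  purple shrunken: 712 × 3/16 = 133.5
  yellow smooth: 712 × 3/16 = 133.5
  yellow shrunken: 712 × 1/16 = 44.5
χ² = Σ (O − E)² / E
  purple smooth: (384 − 400.5)² / 400.5 = 0.6798
  purple shrunken: (146 − 133.5)² / 133.5 = 1.1704
  yellow smooth: (141 − 133.5)² / 133.5 = 0.4213
  yellow shrunken: (41 − 44.5)² / 44.5 = 0.2753
χ² = 0.6798 + 1.1704 + 0.4213 + 0.2753 = 2.5468 ≈ 2.547
Degrees of freedom = 4 − 1 = 3; critical value at α = 0.05 is 7.815.
Since 2.547 < 7.815, we fail to reject the null hypothesis — the data are consistent with the 9:3:3:1 ratio.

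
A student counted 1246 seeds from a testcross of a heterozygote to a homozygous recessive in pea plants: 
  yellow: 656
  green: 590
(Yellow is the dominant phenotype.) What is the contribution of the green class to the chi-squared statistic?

1.748

A testcross of a heterozygote (Aa × aa) gives a 1:1 phenotypic ratio.
Expected counts for N = 1246 under a 1:1 ratio (total parts = 2):
  yellow: 1246 × 1/2 = 623
  green: 1246 × 1/2 = 623
Contribution of green: (590 − 623)² / 623 = 1.7480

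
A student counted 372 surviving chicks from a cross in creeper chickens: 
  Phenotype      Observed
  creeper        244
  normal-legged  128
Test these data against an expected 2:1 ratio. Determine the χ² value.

0.194

The 2:1 ratio has 3 parts, so with N = 372 the expected counts are:
  creeper: 372 × 2/3 = 248
  normal-legged: 372 × 1/3 = 124
χ² = Σ (O − E)² / E
  creeper: (244 − 248)² / 248 = 0.0645
  normal-legged: (128 − 124)² / 124 = 0.1290
χ² = 0.0645 + 0.1290 = 0.1935 ≈ 0.194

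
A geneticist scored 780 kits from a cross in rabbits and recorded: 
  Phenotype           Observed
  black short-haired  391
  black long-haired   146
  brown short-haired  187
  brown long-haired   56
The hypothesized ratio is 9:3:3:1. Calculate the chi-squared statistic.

Under the 9:3:3:1 hypothesis (Σ ratio = 16, N = 780):
  black short-haired: 780 × 9/16 = 438.75
  black long-haired: 780 × 3/16 = 146.25
  brown short-haired: 780 × 3/16 = 146.25
  brown long-haired: 780 × 1/16 = 48.75
χ² = Σ (O − E)² / E
  black short-haired: (391 − 438.75)² / 438.75 = 5.1967
  black long-haired: (146 − 146.25)² / 146.25 = 0.0004
  brown short-haired: (187 − 146.25)² / 146.25 = 11.3543
  brown long-haired: (56 − 48.75)² / 48.75 = 1.0782
χ² = 5.1967 + 0.0004 + 11.3543 + 1.0782 = 17.6296 ≈ 17.630

17.630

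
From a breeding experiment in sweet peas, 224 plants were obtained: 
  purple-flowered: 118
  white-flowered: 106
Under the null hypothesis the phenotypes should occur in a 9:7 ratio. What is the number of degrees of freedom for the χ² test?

A goodness-of-fit test with 2 phenotype classes has df = 2 − 1 = 1.

1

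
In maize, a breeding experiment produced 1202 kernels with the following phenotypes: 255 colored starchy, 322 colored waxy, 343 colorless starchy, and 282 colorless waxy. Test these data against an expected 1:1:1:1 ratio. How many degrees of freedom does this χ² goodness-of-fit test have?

3

A goodness-of-fit test with 4 phenotype classes has df = 4 − 1 = 3.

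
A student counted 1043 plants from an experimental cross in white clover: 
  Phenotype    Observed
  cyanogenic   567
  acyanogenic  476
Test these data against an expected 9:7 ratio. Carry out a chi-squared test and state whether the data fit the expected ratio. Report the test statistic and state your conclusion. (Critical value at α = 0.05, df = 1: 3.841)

Total ratio parts = 16. Expected numbers out of 1043:
  cyanogenic: 1043 × 9/16 = 586.6875
  acyanogenic: 1043 × 7/16 = 456.3125
χ² = Σ (O − E)² / E
  cyanogenic: (567 − 586.6875)² / 586.6875 = 0.6607
  acyanogenic: (476 − 456.3125)² / 456.3125 = 0.8494
χ² = 0.6607 + 0.8494 = 1.5101 ≈ 1.510
Degrees of freedom = 2 − 1 = 1; critical value at α = 0.05 is 3.841.
Since 1.510 < 3.841, we fail to reject the null hypothesis — the data are consistent with the 9:7 ratio.

1.510; consistent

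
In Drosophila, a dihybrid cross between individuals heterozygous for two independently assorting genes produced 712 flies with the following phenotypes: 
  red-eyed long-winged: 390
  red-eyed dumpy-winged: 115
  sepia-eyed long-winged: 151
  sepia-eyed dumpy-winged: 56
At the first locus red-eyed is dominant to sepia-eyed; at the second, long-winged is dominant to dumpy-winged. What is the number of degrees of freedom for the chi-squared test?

A dihybrid F₂ with independent assortment and complete dominance at both loci gives a 9:3:3:1 phenotypic ratio.
A goodness-of-fit test with 4 phenotype classes has df = 4 − 1 = 3.

3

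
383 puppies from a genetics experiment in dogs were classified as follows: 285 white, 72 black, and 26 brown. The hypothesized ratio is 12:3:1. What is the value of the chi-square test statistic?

0.196

Expected counts for N = 383 under a 12:3:1 ratio (total parts = 16):
  white: 383 × 12/16 = 287.25
  black: 383 × 3/16 = 71.8125
  brown: 383 × 1/16 = 23.9375
χ² = Σ (O − E)² / E
  white: (285 − 287.25)² / 287.25 = 0.0176
  black: (72 − 71.8125)² / 71.8125 = 0.0005
  brown: (26 − 23.9375)² / 23.9375 = 0.1777
χ² = 0.0176 + 0.0005 + 0.1777 = 0.1958 ≈ 0.196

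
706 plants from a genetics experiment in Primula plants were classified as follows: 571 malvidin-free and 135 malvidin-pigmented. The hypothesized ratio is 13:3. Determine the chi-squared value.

Expected counts for N = 706 under a 13:3 ratio (total parts = 16):
  malvidin-free: 706 × 13/16 = 573.625
  malvidin-pigmented: 706 × 3/16 = 132.375
χ² = Σ (O − E)² / E
  malvidin-free: (571 − 573.625)² / 573.625 = 0.0120
  malvidin-pigmented: (135 − 132.375)² / 132.375 = 0.0521
χ² = 0.0120 + 0.0521 = 0.0641 ≈ 0.064

0.064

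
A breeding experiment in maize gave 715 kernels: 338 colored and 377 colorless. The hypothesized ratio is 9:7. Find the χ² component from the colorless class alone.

Under the 9:7 hypothesis (Σ ratio = 16, N = 715):
  colored: 715 × 9/16 = 402.1875
  colorless: 715 × 7/16 = 312.8125
Contribution of colorless: (377 − 312.8125)² / 312.8125 = 13.1709

13.171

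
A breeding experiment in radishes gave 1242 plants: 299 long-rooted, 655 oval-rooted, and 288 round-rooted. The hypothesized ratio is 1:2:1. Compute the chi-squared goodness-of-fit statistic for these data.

The 1:2:1 ratio has 4 parts, so with N = 1242 the expected counts are:
  long-rooted: 1242 × 1/4 = 310.5
  oval-rooted: 1242 × 2/4 = 621
  round-rooted: 1242 × 1/4 = 310.5
χ² = Σ (O − E)² / E
  long-rooted: (299 − 310.5)² / 310.5 = 0.4259
  oval-rooted: (655 − 621)² / 621 = 1.8615
  round-rooted: (288 − 310.5)² / 310.5 = 1.6304
χ² = 0.4259 + 1.8615 + 1.6304 = 3.9178 ≈ 3.918

3.918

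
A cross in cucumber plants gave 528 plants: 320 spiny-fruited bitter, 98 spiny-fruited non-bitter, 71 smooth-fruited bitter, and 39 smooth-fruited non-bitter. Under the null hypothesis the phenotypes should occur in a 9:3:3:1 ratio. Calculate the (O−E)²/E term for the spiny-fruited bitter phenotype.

Total ratio parts = 16. Expected numbers out of 528:
  spiny-fruited bitter: 528 × 9/16 = 297
  spiny-fruited non-bitter: 528 × 3/16 = 99
  smooth-fruited bitter: 528 × 3/16 = 99
  smooth-fruited non-bitter: 528 × 1/16 = 33
Contribution of spiny-fruited bitter: (320 − 297)² / 297 = 1.7811

1.781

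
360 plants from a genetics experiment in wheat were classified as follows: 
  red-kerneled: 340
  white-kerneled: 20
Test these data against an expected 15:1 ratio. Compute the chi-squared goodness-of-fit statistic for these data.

0.296

The 15:1 ratio has 16 parts, so with N = 360 the expected counts are:
  red-kerneled: 360 × 15/16 = 337.5
  white-kerneled: 360 × 1/16 = 22.5
χ² = Σ (O − E)² / E
  red-kerneled: (340 − 337.5)² / 337.5 = 0.0185
  white-kerneled: (20 − 22.5)² / 22.5 = 0.2778
χ² = 0.0185 + 0.2778 = 0.2963 ≈ 0.296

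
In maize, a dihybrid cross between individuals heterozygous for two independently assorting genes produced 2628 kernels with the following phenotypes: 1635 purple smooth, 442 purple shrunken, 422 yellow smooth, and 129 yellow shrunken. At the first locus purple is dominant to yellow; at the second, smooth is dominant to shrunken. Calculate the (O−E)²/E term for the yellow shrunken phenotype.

7.565

A dihybrid F₂ with independent assortment and complete dominance at both loci gives a 9:3:3:1 phenotypic ratio.
Expected counts for N = 2628 under a 9:3:3:1 ratio (total parts = 16):
  purple smooth: 2628 × 9/16 = 1478.25
  purple shrunken: 2628 × 3/16 = 492.75
  yellow smooth: 2628 × 3/16 = 492.75
  yellow shrunken: 2628 × 1/16 = 164.25
Contribution of yellow shrunken: (129 − 164.25)² / 164.25 = 7.5651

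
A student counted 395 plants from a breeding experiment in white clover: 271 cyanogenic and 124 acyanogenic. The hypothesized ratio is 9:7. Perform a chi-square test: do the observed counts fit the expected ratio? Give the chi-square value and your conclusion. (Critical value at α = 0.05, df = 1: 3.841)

24.511; not consistent

Total ratio parts = 16. Expected numbers out of 395:
  cyanogenic: 395 × 9/16 = 222.1875
  acyanogenic: 395 × 7/16 = 172.8125
χ² = Σ (O − E)² / E
  cyanogenic: (271 − 222.1875)² / 222.1875 = 10.7236
  acyanogenic: (124 − 172.8125)² / 172.8125 = 13.7875
χ² = 10.7236 + 13.7875 = 24.5111 ≈ 24.511
Degrees of freedom = 2 − 1 = 1; critical value at α = 0.05 is 3.841.
Since 24.511 > 3.841, we reject the null hypothesis — the data do not fit the 9:7 ratio.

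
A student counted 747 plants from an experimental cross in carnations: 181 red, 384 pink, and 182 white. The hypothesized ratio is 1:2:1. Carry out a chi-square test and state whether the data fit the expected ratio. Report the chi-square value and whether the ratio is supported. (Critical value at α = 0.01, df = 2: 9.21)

Under the 1:2:1 hypothesis (Σ ratio = 4, N = 747):
  red: 747 × 1/4 = 186.75
  pink: 747 × 2/4 = 373.5
  white: 747 × 1/4 = 186.75
χ² = Σ (O − E)² / E
  red: (181 − 186.75)² / 186.75 = 0.1770
  pink: (384 − 373.5)² / 373.5 = 0.2952
  white: (182 − 186.75)² / 186.75 = 0.1208
χ² = 0.1770 + 0.2952 + 0.1208 = 0.593
Degrees of freedom = 3 − 1 = 2; critical value at α = 0.01 is 9.21.
Since 0.593 < 9.21, we fail to reject the null hypothesis — the data are consistent with the 1:2:1 ratio.

0.593; consistent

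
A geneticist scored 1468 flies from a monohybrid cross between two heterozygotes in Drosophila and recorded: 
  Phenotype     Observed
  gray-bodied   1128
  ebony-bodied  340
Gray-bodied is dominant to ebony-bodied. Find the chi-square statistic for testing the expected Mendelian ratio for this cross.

2.649

For a monohybrid cross between heterozygotes with complete dominance, the expected phenotypic ratio is 3:1.
Total ratio parts = 4. Expected numbers out of 1468:
  gray-bodied: 1468 × 3/4 = 1101
  ebony-bodied: 1468 × 1/4 = 367
χ² = Σ (O − E)² / E
  gray-bodied: (1128 − 1101)² / 1101 = 0.6621
  ebony-bodied: (340 − 367)² / 367 = 1.9864
χ² = 0.6621 + 1.9864 = 2.6485 ≈ 2.649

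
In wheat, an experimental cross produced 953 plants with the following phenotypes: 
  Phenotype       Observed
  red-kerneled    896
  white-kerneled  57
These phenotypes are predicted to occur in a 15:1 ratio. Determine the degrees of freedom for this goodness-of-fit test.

A goodness-of-fit test with 2 phenotype classes has df = 2 − 1 = 1.

1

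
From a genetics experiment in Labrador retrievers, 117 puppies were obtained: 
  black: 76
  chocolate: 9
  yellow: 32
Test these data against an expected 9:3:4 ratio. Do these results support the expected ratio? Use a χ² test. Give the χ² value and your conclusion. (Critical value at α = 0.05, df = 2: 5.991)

Total ratio parts = 16. Expected numbers out of 117:
  black: 117 × 9/16 = 65.8125
  chocolate: 117 × 3/16 = 21.9375
  yellow: 117 × 4/16 = 29.25
χ² = Σ (O − E)² / E
  black: (76 − 65.8125)² / 65.8125 = 1.5770
  chocolate: (9 − 21.9375)² / 21.9375 = 7.6298
  yellow: (32 − 29.25)² / 29.25 = 0.2585
χ² = 1.5770 + 7.6298 + 0.2585 = 9.4653 ≈ 9.465
Degrees of freedom = 3 − 1 = 2; critical value at α = 0.05 is 5.991.
Since 9.465 > 5.991, we reject the null hypothesis — the data do not fit the 9:3:4 ratio.

9.465; not consistent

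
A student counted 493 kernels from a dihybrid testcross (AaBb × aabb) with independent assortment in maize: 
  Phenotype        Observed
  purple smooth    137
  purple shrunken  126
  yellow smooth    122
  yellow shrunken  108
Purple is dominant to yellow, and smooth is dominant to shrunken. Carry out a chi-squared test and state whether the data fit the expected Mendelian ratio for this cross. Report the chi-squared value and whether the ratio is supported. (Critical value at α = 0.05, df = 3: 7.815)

3.495; consistent

A dihybrid testcross with independent assortment gives a 1:1:1:1 ratio.
Expected counts for N = 493 under a 1:1:1:1 ratio (total parts = 4):
  purple smooth: 493 × 1/4 = 123.25
  purple shrunken: 493 × 1/4 = 123.25
  yellow smooth: 493 × 1/4 = 123.25
  yellow shrunken: 493 × 1/4 = 123.25
χ² = Σ (O − E)² / E
  purple smooth: (137 − 123.25)² / 123.25 = 1.5340
  purple shrunken: (126 − 123.25)² / 123.25 = 0.0614
  yellow smooth: (122 − 123.25)² / 123.25 = 0.0127
  yellow shrunken: (108 − 123.25)² / 123.25 = 1.8869
χ² = 1.5340 + 0.0614 + 0.0127 + 1.8869 = 3.495
Degrees of freedom = 4 − 1 = 3; critical value at α = 0.05 is 7.815.
Since 3.495 < 7.815, we fail to reject the null hypothesis — the data are consistent with the 1:1:1:1 ratio.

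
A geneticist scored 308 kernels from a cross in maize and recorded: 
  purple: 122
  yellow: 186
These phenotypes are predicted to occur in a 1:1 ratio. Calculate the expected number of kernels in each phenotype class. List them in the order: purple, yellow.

154, 154

Expected counts for N = 308 under a 1:1 ratio (total parts = 2):
  purple: 308 × 1/2 = 154
  yellow: 308 × 1/2 = 154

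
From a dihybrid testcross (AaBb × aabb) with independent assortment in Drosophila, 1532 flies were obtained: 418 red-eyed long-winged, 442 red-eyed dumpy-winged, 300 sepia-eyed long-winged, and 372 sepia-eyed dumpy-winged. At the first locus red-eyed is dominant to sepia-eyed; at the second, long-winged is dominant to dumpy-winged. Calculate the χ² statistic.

A dihybrid testcross with independent assortment gives a 1:1:1:1 ratio.
Under the 1:1:1:1 hypothesis (Σ ratio = 4, N = 1532):
  red-eyed long-winged: 1532 × 1/4 = 383
  red-eyed dumpy-winged: 1532 × 1/4 = 383
  sepia-eyed long-winged: 1532 × 1/4 = 383
  sepia-eyed dumpy-winged: 1532 × 1/4 = 383
χ² = Σ (O − E)² / E
  red-eyed long-winged: (418 − 383)² / 383 = 3.1984
  red-eyed dumpy-winged: (442 − 383)² / 383 = 9.0888
  sepia-eyed long-winged: (300 − 383)² / 383 = 17.9869
  sepia-eyed dumpy-winged: (372 − 383)² / 383 = 0.3159
χ² = 3.1984 + 9.0888 + 17.9869 + 0.3159 = 30.590

30.590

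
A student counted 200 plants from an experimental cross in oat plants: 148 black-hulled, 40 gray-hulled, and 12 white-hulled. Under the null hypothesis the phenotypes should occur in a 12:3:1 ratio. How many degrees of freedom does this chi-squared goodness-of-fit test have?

2

A goodness-of-fit test with 3 phenotype classes has df = 3 − 1 = 2.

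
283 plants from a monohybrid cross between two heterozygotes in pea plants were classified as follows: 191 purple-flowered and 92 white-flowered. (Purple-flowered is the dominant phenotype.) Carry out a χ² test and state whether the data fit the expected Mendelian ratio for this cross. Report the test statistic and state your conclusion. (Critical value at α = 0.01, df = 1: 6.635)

8.510; not consistent

For a monohybrid cross between heterozygotes with complete dominance, the expected phenotypic ratio is 3:1.
The 3:1 ratio has 4 parts, so with N = 283 the expected counts are:
  purple-flowered: 283 × 3/4 = 212.25
  white-flowered: 283 × 1/4 = 70.75
χ² = Σ (O − E)² / E
  purple-flowered: (191 − 212.25)² / 212.25 = 2.1275
  white-flowered: (92 − 70.75)² / 70.75 = 6.3825
χ² = 2.1275 + 6.3825 = 8.510
Degrees of freedom = 2 − 1 = 1; critical value at α = 0.01 is 6.635.
Since 8.510 > 6.635, we reject the null hypothesis — the data do not fit the 3:1 ratio.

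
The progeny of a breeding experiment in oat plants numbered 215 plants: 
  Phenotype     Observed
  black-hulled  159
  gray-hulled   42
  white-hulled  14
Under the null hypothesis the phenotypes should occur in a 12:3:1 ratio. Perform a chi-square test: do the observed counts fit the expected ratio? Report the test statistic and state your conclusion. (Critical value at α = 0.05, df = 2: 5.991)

Expected counts for N = 215 under a 12:3:1 ratio (total parts = 16):
  black-hulled: 215 × 12/16 = 161.25
  gray-hulled: 215 × 3/16 = 40.3125
  white-hulled: 215 × 1/16 = 13.4375
χ² = Σ (O − E)² / E
  black-hulled: (159 − 161.25)² / 161.25 = 0.0314
  gray-hulled: (42 − 40.3125)² / 40.3125 = 0.0706
  white-hulled: (14 − 13.4375)² / 13.4375 = 0.0235
χ² = 0.0314 + 0.0706 + 0.0235 = 0.1255 ≈ 0.126
Degrees of freedom = 3 − 1 = 2; critical value at α = 0.05 is 5.991.
Since 0.126 < 5.991, we fail to reject the null hypothesis — the data are consistent with the 12:3:1 ratio.

0.126; consistent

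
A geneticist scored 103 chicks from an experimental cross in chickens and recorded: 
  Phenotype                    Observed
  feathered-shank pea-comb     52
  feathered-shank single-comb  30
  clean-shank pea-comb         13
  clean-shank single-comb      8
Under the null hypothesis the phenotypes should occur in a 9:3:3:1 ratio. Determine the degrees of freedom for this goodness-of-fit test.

3

A goodness-of-fit test with 4 phenotype classes has df = 4 − 1 = 3.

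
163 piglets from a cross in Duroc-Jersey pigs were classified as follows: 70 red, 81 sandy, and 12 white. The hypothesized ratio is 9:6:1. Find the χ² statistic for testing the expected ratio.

11.915

The 9:6:1 ratio has 16 parts, so with N = 163 the expected counts are:
  red: 163 × 9/16 = 91.6875
  sandy: 163 × 6/16 = 61.125
  white: 163 × 1/16 = 10.1875
χ² = Σ (O − E)² / E
  red: (70 − 91.6875)² / 91.6875 = 5.1299
  sandy: (81 − 61.125)² / 61.125 = 6.4624
  white: (12 − 10.1875)² / 10.1875 = 0.3225
χ² = 5.1299 + 6.4624 + 0.3225 = 11.9148 ≈ 11.915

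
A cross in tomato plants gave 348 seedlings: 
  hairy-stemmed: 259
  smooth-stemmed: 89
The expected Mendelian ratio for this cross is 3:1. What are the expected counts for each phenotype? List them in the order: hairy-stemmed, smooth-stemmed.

261, 87

Total ratio parts = 4. Expected numbers out of 348:
  hairy-stemmed: 348 × 3/4 = 261
  smooth-stemmed: 348 × 1/4 = 87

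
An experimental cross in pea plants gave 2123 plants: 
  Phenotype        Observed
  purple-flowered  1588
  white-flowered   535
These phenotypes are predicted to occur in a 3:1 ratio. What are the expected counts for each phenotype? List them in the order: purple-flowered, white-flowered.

1592.25, 530.75

Expected counts for N = 2123 under a 3:1 ratio (total parts = 4):
  purple-flowered: 2123 × 3/4 = 1592.25
  white-flowered: 2123 × 1/4 = 530.75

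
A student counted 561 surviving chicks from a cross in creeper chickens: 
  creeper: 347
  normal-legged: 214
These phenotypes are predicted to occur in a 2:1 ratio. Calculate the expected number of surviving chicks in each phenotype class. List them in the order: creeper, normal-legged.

374, 187

Under the 2:1 hypothesis (Σ ratio = 3, N = 561):
  creeper: 561 × 2/3 = 374
  normal-legged: 561 × 1/3 = 187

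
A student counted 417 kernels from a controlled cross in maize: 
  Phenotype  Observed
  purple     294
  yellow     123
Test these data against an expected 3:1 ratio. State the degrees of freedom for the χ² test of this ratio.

A goodness-of-fit test with 2 phenotype classes has df = 2 − 1 = 1.

1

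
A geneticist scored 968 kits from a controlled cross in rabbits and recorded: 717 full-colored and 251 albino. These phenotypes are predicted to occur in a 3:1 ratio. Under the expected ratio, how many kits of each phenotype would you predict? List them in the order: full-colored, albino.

726, 242

Under the 3:1 hypothesis (Σ ratio = 4, N = 968):
  full-colored: 968 × 3/4 = 726
  albino: 968 × 1/4 = 242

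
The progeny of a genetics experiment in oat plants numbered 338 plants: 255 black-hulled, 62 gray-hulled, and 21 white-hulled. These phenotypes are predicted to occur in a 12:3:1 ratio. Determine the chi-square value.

Under the 12:3:1 hypothesis (Σ ratio = 16, N = 338):
  black-hulled: 338 × 12/16 = 253.5
  gray-hulled: 338 × 3/16 = 63.375
  white-hulled: 338 × 1/16 = 21.125
χ² = Σ (O − E)² / E
  black-hulled: (255 − 253.5)² / 253.5 = 0.0089
  gray-hulled: (62 − 63.375)² / 63.375 = 0.0298
  white-hulled: (21 − 21.125)² / 21.125 = 0.0007
χ² = 0.0089 + 0.0298 + 0.0007 = 0.0394 ≈ 0.039

0.039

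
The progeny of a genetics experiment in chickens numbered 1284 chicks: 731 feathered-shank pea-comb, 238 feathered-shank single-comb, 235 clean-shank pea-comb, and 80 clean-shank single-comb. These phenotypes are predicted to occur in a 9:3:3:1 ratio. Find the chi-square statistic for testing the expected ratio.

The 9:3:3:1 ratio has 16 parts, so with N = 1284 the expected counts are:
  feathered-shank pea-comb: 1284 × 9/16 = 722.25
  feathered-shank single-comb: 1284 × 3/16 = 240.75
  clean-shank pea-comb: 1284 × 3/16 = 240.75
  clean-shank single-comb: 1284 × 1/16 = 80.25
χ² = Σ (O − E)² / E
  feathered-shank pea-comb: (731 − 722.25)² / 722.25 = 0.1060
  feathered-shank single-comb: (238 − 240.75)² / 240.75 = 0.0314
  clean-shank pea-comb: (235 − 240.75)² / 240.75 = 0.1373
  clean-shank single-comb: (80 − 80.25)² / 80.25 = 0.0008
χ² = 0.1060 + 0.0314 + 0.1373 + 0.0008 = 0.2755 ≈ 0.276

0.276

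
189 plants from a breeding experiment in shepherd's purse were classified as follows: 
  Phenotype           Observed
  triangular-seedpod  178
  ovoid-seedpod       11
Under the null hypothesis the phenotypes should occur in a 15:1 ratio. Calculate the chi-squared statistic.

0.060

Expected counts for N = 189 under a 15:1 ratio (total parts = 16):
  triangular-seedpod: 189 × 15/16 = 177.1875
  ovoid-seedpod: 189 × 1/16 = 11.8125
χ² = Σ (O − E)² / E
  triangular-seedpod: (178 − 177.1875)² / 177.1875 = 0.0037
  ovoid-seedpod: (11 − 11.8125)² / 11.8125 = 0.0559
χ² = 0.0037 + 0.0559 = 0.0596 ≈ 0.060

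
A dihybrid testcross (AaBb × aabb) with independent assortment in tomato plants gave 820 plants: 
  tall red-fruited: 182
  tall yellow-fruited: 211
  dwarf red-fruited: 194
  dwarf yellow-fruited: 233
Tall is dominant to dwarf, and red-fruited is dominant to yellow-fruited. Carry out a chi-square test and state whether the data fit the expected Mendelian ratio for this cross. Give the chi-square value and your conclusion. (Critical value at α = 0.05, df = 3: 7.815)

7.171; consistent

A dihybrid testcross with independent assortment gives a 1:1:1:1 ratio.
Total ratio parts = 4. Expected numbers out of 820:
  tall red-fruited: 820 × 1/4 = 205
  tall yellow-fruited: 820 × 1/4 = 205
  dwarf red-fruited: 820 × 1/4 = 205
  dwarf yellow-fruited: 820 × 1/4 = 205
χ² = Σ (O − E)² / E
  tall red-fruited: (182 − 205)² / 205 = 2.5805
  tall yellow-fruited: (211 − 205)² / 205 = 0.1756
  dwarf red-fruited: (194 − 205)² / 205 = 0.5902
  dwarf yellow-fruited: (233 − 205)² / 205 = 3.8244
χ² = 2.5805 + 0.1756 + 0.5902 + 3.8244 = 7.1707 ≈ 7.171
Degrees of freedom = 4 − 1 = 3; critical value at α = 0.05 is 7.815.
Since 7.171 < 7.815, we fail to reject the null hypothesis — the data are consistent with the 1:1:1:1 ratio.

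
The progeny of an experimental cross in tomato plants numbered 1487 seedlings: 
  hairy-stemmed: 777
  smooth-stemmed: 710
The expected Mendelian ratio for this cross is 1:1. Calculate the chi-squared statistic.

3.019

Total ratio parts = 2. Expected numbers out of 1487:
  hairy-stemmed: 1487 × 1/2 = 743.5
  smooth-stemmed: 1487 × 1/2 = 743.5
χ² = Σ (O − E)² / E
  hairy-stemmed: (777 − 743.5)² / 743.5 = 1.5094
  smooth-stemmed: (710 − 743.5)² / 743.5 = 1.5094
χ² = 1.5094 + 1.5094 = 3.0188 ≈ 3.019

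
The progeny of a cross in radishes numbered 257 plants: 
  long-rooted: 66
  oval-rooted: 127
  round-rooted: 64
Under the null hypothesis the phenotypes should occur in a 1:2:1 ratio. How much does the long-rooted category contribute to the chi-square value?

Expected counts for N = 257 under a 1:2:1 ratio (total parts = 4):
  long-rooted: 257 × 1/4 = 64.25
  oval-rooted: 257 × 2/4 = 128.5
  round-rooted: 257 × 1/4 = 64.25
Contribution of long-rooted: (66 − 64.25)² / 64.25 = 0.0477

0.048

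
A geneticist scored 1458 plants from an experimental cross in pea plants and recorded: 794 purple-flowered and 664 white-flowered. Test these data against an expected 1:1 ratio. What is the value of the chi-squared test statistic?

11.591

The 1:1 ratio has 2 parts, so with N = 1458 the expected counts are:
  purple-flowered: 1458 × 1/2 = 729
  white-flowered: 1458 × 1/2 = 729
χ² = Σ (O − E)² / E
  purple-flowered: (794 − 729)² / 729 = 5.7956
  white-flowered: (664 − 729)² / 729 = 5.7956
χ² = 5.7956 + 5.7956 = 11.5912 ≈ 11.591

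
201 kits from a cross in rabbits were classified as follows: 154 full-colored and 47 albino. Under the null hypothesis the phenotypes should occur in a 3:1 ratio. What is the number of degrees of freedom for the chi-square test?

A goodness-of-fit test with 2 phenotype classes has df = 2 − 1 = 1.

1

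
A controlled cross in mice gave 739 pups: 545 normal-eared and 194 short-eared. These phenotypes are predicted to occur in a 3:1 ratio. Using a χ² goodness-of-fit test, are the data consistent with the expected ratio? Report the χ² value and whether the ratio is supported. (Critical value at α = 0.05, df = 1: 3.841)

Total ratio parts = 4. Expected numbers out of 739:
  normal-eared: 739 × 3/4 = 554.25
  short-eared: 739 × 1/4 = 184.75
χ² = Σ (O − E)² / E
  normal-eared: (545 − 554.25)² / 554.25 = 0.1544
  short-eared: (194 − 184.75)² / 184.75 = 0.4631
χ² = 0.1544 + 0.4631 = 0.6175 ≈ 0.618
Degrees of freedom = 2 − 1 = 1; critical value at α = 0.05 is 3.841.
Since 0.618 < 3.841, we fail to reject the null hypothesis — the data are consistent with the 3:1 ratio.

0.618; consistent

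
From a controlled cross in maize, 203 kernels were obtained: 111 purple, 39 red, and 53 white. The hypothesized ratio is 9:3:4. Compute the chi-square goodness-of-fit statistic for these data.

The 9:3:4 ratio has 16 parts, so with N = 203 the expected counts are:
  purple: 203 × 9/16 = 114.1875
  red: 203 × 3/16 = 38.0625
  white: 203 × 4/16 = 50.75
χ² = Σ (O − E)² / E
  purple: (111 − 114.1875)² / 114.1875 = 0.0890
  red: (39 − 38.0625)² / 38.0625 = 0.0231
  white: (53 − 50.75)² / 50.75 = 0.0998
χ² = 0.0890 + 0.0231 + 0.0998 = 0.2119 ≈ 0.212

0.212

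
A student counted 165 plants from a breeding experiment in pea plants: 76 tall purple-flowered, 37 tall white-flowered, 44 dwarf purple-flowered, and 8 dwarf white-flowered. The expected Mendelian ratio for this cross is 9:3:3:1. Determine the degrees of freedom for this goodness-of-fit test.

3

A goodness-of-fit test with 4 phenotype classes has df = 4 − 1 = 3.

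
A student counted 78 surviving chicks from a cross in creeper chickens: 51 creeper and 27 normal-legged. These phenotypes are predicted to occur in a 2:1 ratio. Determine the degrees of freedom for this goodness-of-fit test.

A goodness-of-fit test with 2 phenotype classes has df = 2 − 1 = 1.

1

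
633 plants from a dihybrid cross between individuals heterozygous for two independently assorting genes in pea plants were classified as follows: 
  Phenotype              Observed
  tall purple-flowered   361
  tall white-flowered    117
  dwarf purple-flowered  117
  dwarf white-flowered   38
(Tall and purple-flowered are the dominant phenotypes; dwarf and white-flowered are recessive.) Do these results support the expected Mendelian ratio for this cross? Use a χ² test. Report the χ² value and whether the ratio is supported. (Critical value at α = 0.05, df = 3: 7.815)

0.178; consistent

A dihybrid F₂ with independent assortment and complete dominance at both loci gives a 9:3:3:1 phenotypic ratio.
The 9:3:3:1 ratio has 16 parts, so with N = 633 the expected counts are:
  tall purple-flowered: 633 × 9/16 = 356.0625
  tall white-flowered: 633 × 3/16 = 118.6875
  dwarf purple-flowered: 633 × 3/16 = 118.6875
  dwarf white-flowered: 633 × 1/16 = 39.5625
χ² = Σ (O − E)² / E
  tall purple-flowered: (361 − 356.0625)² / 356.0625 = 0.0685
  tall white-flowered: (117 − 118.6875)² / 118.6875 = 0.0240
  dwarf purple-flowered: (117 − 118.6875)² / 118.6875 = 0.0240
  dwarf white-flowered: (38 − 39.5625)² / 39.5625 = 0.0617
χ² = 0.0685 + 0.0240 + 0.0240 + 0.0617 = 0.1782 ≈ 0.178
Degrees of freedom = 4 − 1 = 3; critical value at α = 0.05 is 7.815.
Since 0.178 < 7.815, we fail to reject the null hypothesis — the data are consistent with the 9:3:3:1 ratio.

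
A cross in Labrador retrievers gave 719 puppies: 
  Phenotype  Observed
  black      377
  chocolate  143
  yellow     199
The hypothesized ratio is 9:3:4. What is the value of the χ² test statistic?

4.420

Total ratio parts = 16. Expected numbers out of 719:
  black: 719 × 9/16 = 404.4375
  chocolate: 719 × 3/16 = 134.8125
  yellow: 719 × 4/16 = 179.75
χ² = Σ (O − E)² / E
  black: (377 − 404.4375)² / 404.4375 = 1.8614
  chocolate: (143 − 134.8125)² / 134.8125 = 0.4972
  yellow: (199 − 179.75)² / 179.75 = 2.0615
χ² = 1.8614 + 0.4972 + 2.0615 = 4.4201 ≈ 4.420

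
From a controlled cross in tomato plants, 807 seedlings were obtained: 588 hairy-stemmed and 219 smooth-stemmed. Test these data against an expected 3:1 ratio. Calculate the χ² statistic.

Under the 3:1 hypothesis (Σ ratio = 4, N = 807):
  hairy-stemmed: 807 × 3/4 = 605.25
  smooth-stemmed: 807 × 1/4 = 201.75
χ² = Σ (O − E)² / E
  hairy-stemmed: (588 − 605.25)² / 605.25 = 0.4916
  smooth-stemmed: (219 − 201.75)² / 201.75 = 1.4749
χ² = 0.4916 + 1.4749 = 1.9665 ≈ 1.967

1.967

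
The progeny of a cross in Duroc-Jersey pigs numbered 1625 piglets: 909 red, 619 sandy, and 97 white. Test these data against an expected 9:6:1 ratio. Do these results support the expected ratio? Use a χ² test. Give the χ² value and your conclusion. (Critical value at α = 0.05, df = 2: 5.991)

Under the 9:6:1 hypothesis (Σ ratio = 16, N = 1625):
  red: 1625 × 9/16 = 914.0625
  sandy: 1625 × 6/16 = 609.375
  white: 1625 × 1/16 = 101.5625
χ² = Σ (O − E)² / E
  red: (909 − 914.0625)² / 914.0625 = 0.0280
  sandy: (619 − 609.375)² / 609.375 = 0.1520
  white: (97 − 101.5625)² / 101.5625 = 0.2050
χ² = 0.0280 + 0.1520 + 0.2050 = 0.385
Degrees of freedom = 3 − 1 = 2; critical value at α = 0.05 is 5.991.
Since 0.385 < 5.991, we fail to reject the null hypothesis — the data are consistent with the 9:6:1 ratio.

0.385; consistent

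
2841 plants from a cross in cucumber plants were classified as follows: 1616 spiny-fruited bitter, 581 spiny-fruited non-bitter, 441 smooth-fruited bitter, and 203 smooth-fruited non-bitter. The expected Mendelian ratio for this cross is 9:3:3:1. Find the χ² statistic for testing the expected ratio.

24.009

The 9:3:3:1 ratio has 16 parts, so with N = 2841 the expected counts are:
  spiny-fruited bitter: 2841 × 9/16 = 1598.0625
  spiny-fruited non-bitter: 2841 × 3/16 = 532.6875
  smooth-fruited bitter: 2841 × 3/16 = 532.6875
  smooth-fruited non-bitter: 2841 × 1/16 = 177.5625
χ² = Σ (O − E)² / E
  spiny-fruited bitter: (1616 − 1598.0625)² / 1598.0625 = 0.2013
  spiny-fruited non-bitter: (581 − 532.6875)² / 532.6875 = 4.3817
  smooth-fruited bitter: (441 − 532.6875)² / 532.6875 = 15.7815
  smooth-fruited non-bitter: (203 − 177.5625)² / 177.5625 = 3.6442
χ² = 0.2013 + 4.3817 + 15.7815 + 3.6442 = 24.0087 ≈ 24.009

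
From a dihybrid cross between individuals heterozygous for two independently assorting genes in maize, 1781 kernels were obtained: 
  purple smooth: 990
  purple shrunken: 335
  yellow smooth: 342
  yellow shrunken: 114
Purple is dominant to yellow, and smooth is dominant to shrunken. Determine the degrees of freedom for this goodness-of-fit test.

3

A dihybrid F₂ with independent assortment and complete dominance at both loci gives a 9:3:3:1 phenotypic ratio.
A goodness-of-fit test with 4 phenotype classes has df = 4 − 1 = 3.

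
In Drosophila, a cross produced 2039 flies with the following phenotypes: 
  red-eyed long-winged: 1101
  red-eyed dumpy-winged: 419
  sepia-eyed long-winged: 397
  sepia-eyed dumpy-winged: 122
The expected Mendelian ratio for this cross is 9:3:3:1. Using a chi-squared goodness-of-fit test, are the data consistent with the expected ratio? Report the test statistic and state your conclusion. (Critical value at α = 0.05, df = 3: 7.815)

The 9:3:3:1 ratio has 16 parts, so with N = 2039 the expected counts are:
  red-eyed long-winged: 2039 × 9/16 = 1146.9375
  red-eyed dumpy-winged: 2039 × 3/16 = 382.3125
  sepia-eyed long-winged: 2039 × 3/16 = 382.3125
  sepia-eyed dumpy-winged: 2039 × 1/16 = 127.4375
χ² = Σ (O − E)² / E
  red-eyed long-winged: (1101 − 1146.9375)² / 1146.9375 = 1.8399
  red-eyed dumpy-winged: (419 − 382.3125)² / 382.3125 = 3.5206
  sepia-eyed long-winged: (397 − 382.3125)² / 382.3125 = 0.5643
  sepia-eyed dumpy-winged: (122 − 127.4375)² / 127.4375 = 0.2320
χ² = 1.8399 + 3.5206 + 0.5643 + 0.2320 = 6.1568 ≈ 6.157
Degrees of freedom = 4 − 1 = 3; critical value at α = 0.05 is 7.815.
Since 6.157 < 7.815, we fail to reject the null hypothesis — the data are consistent with the 9:3:3:1 ratio.

6.157; consistent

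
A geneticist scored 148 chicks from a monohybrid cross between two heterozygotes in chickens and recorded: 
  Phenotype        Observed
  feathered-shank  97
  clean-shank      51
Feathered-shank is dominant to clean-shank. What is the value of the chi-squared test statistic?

For a monohybrid cross between heterozygotes with complete dominance, the expected phenotypic ratio is 3:1.
The 3:1 ratio has 4 parts, so with N = 148 the expected counts are:
  feathered-shank: 148 × 3/4 = 111
  clean-shank: 148 × 1/4 = 37
χ² = Σ (O − E)² / E
  feathered-shank: (97 − 111)² / 111 = 1.7658
  clean-shank: (51 − 37)² / 37 = 5.2973
χ² = 1.7658 + 5.2973 = 7.0631 ≈ 7.063

7.063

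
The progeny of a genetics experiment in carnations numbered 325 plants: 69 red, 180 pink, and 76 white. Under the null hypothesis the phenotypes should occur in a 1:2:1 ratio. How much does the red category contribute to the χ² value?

Total ratio parts = 4. Expected numbers out of 325:
  red: 325 × 1/4 = 81.25
  pink: 325 × 2/4 = 162.5
  white: 325 × 1/4 = 81.25
Contribution of red: (69 − 81.25)² / 81.25 = 1.8469

1.847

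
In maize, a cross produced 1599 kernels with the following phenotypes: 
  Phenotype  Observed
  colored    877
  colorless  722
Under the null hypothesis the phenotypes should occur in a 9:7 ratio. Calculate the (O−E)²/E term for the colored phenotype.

0.560

The 9:7 ratio has 16 parts, so with N = 1599 the expected counts are:
  colored: 1599 × 9/16 = 899.4375
  colorless: 1599 × 7/16 = 699.5625
Contribution of colored: (877 − 899.4375)² / 899.4375 = 0.5597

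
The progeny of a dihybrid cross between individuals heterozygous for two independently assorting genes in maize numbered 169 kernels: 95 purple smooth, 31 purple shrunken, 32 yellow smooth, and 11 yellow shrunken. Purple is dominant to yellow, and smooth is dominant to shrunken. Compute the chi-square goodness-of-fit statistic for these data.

A dihybrid F₂ with independent assortment and complete dominance at both loci gives a 9:3:3:1 phenotypic ratio.
The 9:3:3:1 ratio has 16 parts, so with N = 169 the expected counts are:
  purple smooth: 169 × 9/16 = 95.0625
  purple shrunken: 169 × 3/16 = 31.6875
  yellow smooth: 169 × 3/16 = 31.6875
  yellow shrunken: 169 × 1/16 = 10.5625
χ² = Σ (O − E)² / E
  purple smooth: (95 − 95.0625)² / 95.0625 = 0.0000
  purple shrunken: (31 − 31.6875)² / 31.6875 = 0.0149
  yellow smooth: (32 − 31.6875)² / 31.6875 = 0.0031
  yellow shrunken: (11 − 10.5625)² / 10.5625 = 0.0181
χ² = 0.0000 + 0.0149 + 0.0031 + 0.0181 = 0.0361 ≈ 0.036

0.036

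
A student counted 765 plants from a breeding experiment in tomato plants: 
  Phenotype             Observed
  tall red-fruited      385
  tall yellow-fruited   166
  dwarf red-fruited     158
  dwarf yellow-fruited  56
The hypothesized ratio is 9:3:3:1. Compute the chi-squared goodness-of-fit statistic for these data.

11.201

Total ratio parts = 16. Expected numbers out of 765:
  tall red-fruited: 765 × 9/16 = 430.3125
  tall yellow-fruited: 765 × 3/16 = 143.4375
  dwarf red-fruited: 765 × 3/16 = 143.4375
  dwarf yellow-fruited: 765 × 1/16 = 47.8125
χ² = Σ (O − E)² / E
  tall red-fruited: (385 − 430.3125)² / 430.3125 = 4.7715
  tall yellow-fruited: (166 − 143.4375)² / 143.4375 = 3.5490
  dwarf red-fruited: (158 − 143.4375)² / 143.4375 = 1.4785
  dwarf yellow-fruited: (56 − 47.8125)² / 47.8125 = 1.4020
χ² = 4.7715 + 3.5490 + 1.4785 + 1.4020 = 11.201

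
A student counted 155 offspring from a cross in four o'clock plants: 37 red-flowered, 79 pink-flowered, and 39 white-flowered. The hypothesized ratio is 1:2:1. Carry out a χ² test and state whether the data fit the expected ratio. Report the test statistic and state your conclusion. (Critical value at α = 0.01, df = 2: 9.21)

Expected counts for N = 155 under a 1:2:1 ratio (total parts = 4):
  red-flowered: 155 × 1/4 = 38.75
  pink-flowered: 155 × 2/4 = 77.5
  white-flowered: 155 × 1/4 = 38.75
χ² = Σ (O − E)² / E
  red-flowered: (37 − 38.75)² / 38.75 = 0.0790
  pink-flowered: (79 − 77.5)² / 77.5 = 0.0290
  white-flowered: (39 − 38.75)² / 38.75 = 0.0016
χ² = 0.0790 + 0.0290 + 0.0016 = 0.1096 ≈ 0.110
Degrees of freedom = 3 − 1 = 2; critical value at α = 0.01 is 9.21.
Since 0.110 < 9.21, we fail to reject the null hypothesis — the data are consistent with the 1:2:1 ratio.

0.110; consistent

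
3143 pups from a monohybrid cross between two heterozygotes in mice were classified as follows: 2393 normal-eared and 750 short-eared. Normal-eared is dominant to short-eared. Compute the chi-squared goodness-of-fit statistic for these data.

2.169

For a monohybrid cross between heterozygotes with complete dominance, the expected phenotypic ratio is 3:1.
Expected counts for N = 3143 under a 3:1 ratio (total parts = 4):
  normal-eared: 3143 × 3/4 = 2357.25
  short-eared: 3143 × 1/4 = 785.75
χ² = Σ (O − E)² / E
  normal-eared: (2393 − 2357.25)² / 2357.25 = 0.5422
  short-eared: (750 − 785.75)² / 785.75 = 1.6266
χ² = 0.5422 + 1.6266 = 2.1688 ≈ 2.169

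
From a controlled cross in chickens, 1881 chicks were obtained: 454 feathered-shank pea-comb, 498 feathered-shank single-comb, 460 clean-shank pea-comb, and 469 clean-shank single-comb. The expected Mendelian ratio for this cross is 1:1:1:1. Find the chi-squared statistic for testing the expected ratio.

The 1:1:1:1 ratio has 4 parts, so with N = 1881 the expected counts are:
  feathered-shank pea-comb: 1881 × 1/4 = 470.25
  feathered-shank single-comb: 1881 × 1/4 = 470.25
  clean-shank pea-comb: 1881 × 1/4 = 470.25
  clean-shank single-comb: 1881 × 1/4 = 470.25
χ² = Σ (O − E)² / E
  feathered-shank pea-comb: (454 − 470.25)² / 470.25 = 0.5615
  feathered-shank single-comb: (498 − 470.25)² / 470.25 = 1.6376
  clean-shank pea-comb: (460 − 470.25)² / 470.25 = 0.2234
  clean-shank single-comb: (469 − 470.25)² / 470.25 = 0.0033
χ² = 0.5615 + 1.6376 + 0.2234 + 0.0033 = 2.4258 ≈ 2.426

2.426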